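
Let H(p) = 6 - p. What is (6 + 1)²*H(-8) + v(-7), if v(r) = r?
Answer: 679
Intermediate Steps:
(6 + 1)²*H(-8) + v(-7) = (6 + 1)²*(6 - 1*(-8)) - 7 = 7²*(6 + 8) - 7 = 49*14 - 7 = 686 - 7 = 679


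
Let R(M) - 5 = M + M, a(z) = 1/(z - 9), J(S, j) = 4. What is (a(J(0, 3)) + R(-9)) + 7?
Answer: -31/5 ≈ -6.2000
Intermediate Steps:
a(z) = 1/(-9 + z)
R(M) = 5 + 2*M (R(M) = 5 + (M + M) = 5 + 2*M)
(a(J(0, 3)) + R(-9)) + 7 = (1/(-9 + 4) + (5 + 2*(-9))) + 7 = (1/(-5) + (5 - 18)) + 7 = (-⅕ - 13) + 7 = -66/5 + 7 = -31/5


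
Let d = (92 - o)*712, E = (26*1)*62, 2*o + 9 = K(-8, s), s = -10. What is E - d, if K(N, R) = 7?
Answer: -64604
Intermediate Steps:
o = -1 (o = -9/2 + (½)*7 = -9/2 + 7/2 = -1)
E = 1612 (E = 26*62 = 1612)
d = 66216 (d = (92 - 1*(-1))*712 = (92 + 1)*712 = 93*712 = 66216)
E - d = 1612 - 1*66216 = 1612 - 66216 = -64604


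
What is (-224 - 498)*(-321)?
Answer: 231762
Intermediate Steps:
(-224 - 498)*(-321) = -722*(-321) = 231762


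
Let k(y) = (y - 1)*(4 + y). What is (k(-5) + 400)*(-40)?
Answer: -16240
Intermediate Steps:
k(y) = (-1 + y)*(4 + y)
(k(-5) + 400)*(-40) = ((-4 + (-5)² + 3*(-5)) + 400)*(-40) = ((-4 + 25 - 15) + 400)*(-40) = (6 + 400)*(-40) = 406*(-40) = -16240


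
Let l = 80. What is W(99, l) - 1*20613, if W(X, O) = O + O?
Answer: -20453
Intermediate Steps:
W(X, O) = 2*O
W(99, l) - 1*20613 = 2*80 - 1*20613 = 160 - 20613 = -20453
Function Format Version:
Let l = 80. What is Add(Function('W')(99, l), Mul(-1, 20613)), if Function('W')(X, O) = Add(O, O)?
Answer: -20453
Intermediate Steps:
Function('W')(X, O) = Mul(2, O)
Add(Function('W')(99, l), Mul(-1, 20613)) = Add(Mul(2, 80), Mul(-1, 20613)) = Add(160, -20613) = -20453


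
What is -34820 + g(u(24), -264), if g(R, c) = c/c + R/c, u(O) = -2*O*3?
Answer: -383003/11 ≈ -34818.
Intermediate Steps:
u(O) = -6*O
g(R, c) = 1 + R/c
-34820 + g(u(24), -264) = -34820 + (-6*24 - 264)/(-264) = -34820 - (-144 - 264)/264 = -34820 - 1/264*(-408) = -34820 + 17/11 = -383003/11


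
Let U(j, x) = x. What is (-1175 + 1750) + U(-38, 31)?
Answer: 606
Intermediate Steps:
(-1175 + 1750) + U(-38, 31) = (-1175 + 1750) + 31 = 575 + 31 = 606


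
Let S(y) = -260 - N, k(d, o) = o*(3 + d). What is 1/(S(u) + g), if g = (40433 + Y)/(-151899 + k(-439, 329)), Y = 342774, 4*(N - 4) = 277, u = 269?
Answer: -1181372/395225047 ≈ -0.0029891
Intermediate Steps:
N = 293/4 (N = 4 + (1/4)*277 = 4 + 277/4 = 293/4 ≈ 73.250)
S(y) = -1333/4 (S(y) = -260 - 1*293/4 = -260 - 293/4 = -1333/4)
g = -383207/295343 (g = (40433 + 342774)/(-151899 + 329*(3 - 439)) = 383207/(-151899 + 329*(-436)) = 383207/(-151899 - 143444) = 383207/(-295343) = 383207*(-1/295343) = -383207/295343 ≈ -1.2975)
1/(S(u) + g) = 1/(-1333/4 - 383207/295343) = 1/(-395225047/1181372) = -1181372/395225047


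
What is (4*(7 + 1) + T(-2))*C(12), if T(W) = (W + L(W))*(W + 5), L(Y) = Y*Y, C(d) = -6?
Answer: -228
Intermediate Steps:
L(Y) = Y**2
T(W) = (5 + W)*(W + W**2) (T(W) = (W + W**2)*(W + 5) = (W + W**2)*(5 + W) = (5 + W)*(W + W**2))
(4*(7 + 1) + T(-2))*C(12) = (4*(7 + 1) - 2*(5 + (-2)**2 + 6*(-2)))*(-6) = (4*8 - 2*(5 + 4 - 12))*(-6) = (32 - 2*(-3))*(-6) = (32 + 6)*(-6) = 38*(-6) = -228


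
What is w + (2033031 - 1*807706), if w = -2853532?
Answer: -1628207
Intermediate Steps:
w + (2033031 - 1*807706) = -2853532 + (2033031 - 1*807706) = -2853532 + (2033031 - 807706) = -2853532 + 1225325 = -1628207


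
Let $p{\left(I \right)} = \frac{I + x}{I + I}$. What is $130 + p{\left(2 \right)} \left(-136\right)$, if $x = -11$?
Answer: $436$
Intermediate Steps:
$p{\left(I \right)} = \frac{-11 + I}{2 I}$ ($p{\left(I \right)} = \frac{I - 11}{I + I} = \frac{-11 + I}{2 I}$)
$130 + p{\left(2 \right)} \left(-136\right) = 130 + \frac{-11 + 2}{2 \cdot 2} \left(-136\right) = 130 + \frac{1}{2} \cdot \frac{1}{2} \left(-9\right) \left(-136\right) = 130 - -306 = 130 + 306 = 436$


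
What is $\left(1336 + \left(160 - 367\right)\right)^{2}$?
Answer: $1274641$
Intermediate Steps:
$\left(1336 + \left(160 - 367\right)\right)^{2} = \left(1336 - 207\right)^{2} = 1129^{2} = 1274641$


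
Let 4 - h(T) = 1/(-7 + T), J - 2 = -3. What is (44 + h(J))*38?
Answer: 7315/4 ≈ 1828.8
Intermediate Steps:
J = -1 (J = 2 - 3 = -1)
h(T) = 4 - 1/(-7 + T)
(44 + h(J))*38 = (44 + (-29 + 4*(-1))/(-7 - 1))*38 = (44 + (-29 - 4)/(-8))*38 = (44 - ⅛*(-33))*38 = (44 + 33/8)*38 = (385/8)*38 = 7315/4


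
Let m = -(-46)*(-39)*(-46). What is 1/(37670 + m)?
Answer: 1/120194 ≈ 8.3199e-6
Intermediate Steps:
m = 82524 (m = -46*39*(-46) = -1794*(-46) = 82524)
1/(37670 + m) = 1/(37670 + 82524) = 1/120194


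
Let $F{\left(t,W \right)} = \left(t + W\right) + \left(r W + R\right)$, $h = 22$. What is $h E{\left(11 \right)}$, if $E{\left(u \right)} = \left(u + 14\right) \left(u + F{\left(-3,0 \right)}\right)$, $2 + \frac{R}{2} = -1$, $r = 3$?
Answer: $1100$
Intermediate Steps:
$R = -6$ ($R = -4 + 2 \left(-1\right) = -4 - 2 = -6$)
$F{\left(t,W \right)} = -6 + t + 4 W$ ($F{\left(t,W \right)} = \left(t + W\right) + \left(3 W - 6\right) = \left(W + t\right) + \left(-6 + 3 W\right) = -6 + t + 4 W$)
$E{\left(u \right)} = \left(-9 + u\right) \left(14 + u\right)$ ($E{\left(u \right)} = \left(u + 14\right) \left(u - 9\right) = \left(14 + u\right) \left(u - 9\right) = \left(14 + u\right) \left(-9 + u\right) = \left(-9 + u\right) \left(14 + u\right)$)
$h E{\left(11 \right)} = 22 \left(-126 + 11^{2} + 5 \cdot 11\right) = 22 \left(-126 + 121 + 55\right) = 22 \cdot 50 = 1100$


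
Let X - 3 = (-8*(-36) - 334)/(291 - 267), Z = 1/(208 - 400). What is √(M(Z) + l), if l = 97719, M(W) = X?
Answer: √3517923/6 ≈ 312.60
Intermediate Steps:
Z = -1/192 (Z = 1/(-192) = -1/192 ≈ -0.0052083)
X = 13/12 (X = 3 + (-8*(-36) - 334)/(291 - 267) = 3 + (288 - 334)/24 = 3 - 46*1/24 = 3 - 23/12 = 13/12 ≈ 1.0833)
M(W) = 13/12
√(M(Z) + l) = √(13/12 + 97719) = √(1172641/12) = √3517923/6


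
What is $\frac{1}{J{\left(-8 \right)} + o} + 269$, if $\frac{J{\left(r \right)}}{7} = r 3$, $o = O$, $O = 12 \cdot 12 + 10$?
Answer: $\frac{3765}{14} \approx 268.93$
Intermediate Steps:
$O = 154$ ($O = 144 + 10 = 154$)
$o = 154$
$J{\left(r \right)} = 21 r$ ($J{\left(r \right)} = 7 r 3 = 7 \cdot 3 r = 21 r$)
$\frac{1}{J{\left(-8 \right)} + o} + 269 = \frac{1}{21 \left(-8\right) + 154} + 269 = \frac{1}{-168 + 154} + 269 = \frac{1}{-14} + 269 = - \frac{1}{14} + 269 = \frac{3765}{14}$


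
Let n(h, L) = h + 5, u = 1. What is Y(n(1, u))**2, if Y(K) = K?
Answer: 36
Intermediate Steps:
n(h, L) = 5 + h
Y(n(1, u))**2 = (5 + 1)**2 = 6**2 = 36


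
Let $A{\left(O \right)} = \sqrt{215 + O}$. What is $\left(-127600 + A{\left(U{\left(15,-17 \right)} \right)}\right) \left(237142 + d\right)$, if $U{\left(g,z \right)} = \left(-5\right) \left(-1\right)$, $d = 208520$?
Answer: $-56866471200 + 891324 \sqrt{55} \approx -5.686 \cdot 10^{10}$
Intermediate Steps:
$U{\left(g,z \right)} = 5$
$\left(-127600 + A{\left(U{\left(15,-17 \right)} \right)}\right) \left(237142 + d\right) = \left(-127600 + \sqrt{215 + 5}\right) \left(237142 + 208520\right) = \left(-127600 + \sqrt{220}\right) 445662 = \left(-127600 + 2 \sqrt{55}\right) 445662 = -56866471200 + 891324 \sqrt{55}$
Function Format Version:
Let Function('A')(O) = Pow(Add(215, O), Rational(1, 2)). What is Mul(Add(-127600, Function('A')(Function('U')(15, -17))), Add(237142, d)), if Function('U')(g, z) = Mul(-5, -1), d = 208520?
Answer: Add(-56866471200, Mul(891324, Pow(55, Rational(1, 2)))) ≈ -5.6860e+10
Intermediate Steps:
Function('U')(g, z) = 5
Mul(Add(-127600, Function('A')(Function('U')(15, -17))), Add(237142, d)) = Mul(Add(-127600, Pow(Add(215, 5), Rational(1, 2))), Add(237142, 208520)) = Mul(Add(-127600, Pow(220, Rational(1, 2))), 445662) = Mul(Add(-127600, Mul(2, Pow(55, Rational(1, 2)))), 445662) = Add(-56866471200, Mul(891324, Pow(55, Rational(1, 2))))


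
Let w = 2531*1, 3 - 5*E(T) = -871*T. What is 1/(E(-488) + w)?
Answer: -1/82478 ≈ -1.2124e-5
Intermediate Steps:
E(T) = ⅗ + 871*T/5 (E(T) = ⅗ - (-871)*T/5 = ⅗ + 871*T/5)
w = 2531
1/(E(-488) + w) = 1/((⅗ + (871/5)*(-488)) + 2531) = 1/((⅗ - 425048/5) + 2531) = 1/(-85009 + 2531) = 1/(-82478) = -1/82478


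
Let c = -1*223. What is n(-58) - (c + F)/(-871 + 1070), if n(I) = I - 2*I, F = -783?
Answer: 12548/199 ≈ 63.055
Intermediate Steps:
c = -223
n(I) = -I
n(-58) - (c + F)/(-871 + 1070) = -1*(-58) - (-223 - 783)/(-871 + 1070) = 58 - (-1006)/199 = 58 - 1*(-1006/199) = 58 + 1006/199 = 12548/199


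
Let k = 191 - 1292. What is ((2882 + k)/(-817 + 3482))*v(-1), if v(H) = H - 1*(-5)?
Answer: 548/205 ≈ 2.6732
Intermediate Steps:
k = -1101
v(H) = 5 + H (v(H) = H + 5 = 5 + H)
((2882 + k)/(-817 + 3482))*v(-1) = ((2882 - 1101)/(-817 + 3482))*(5 - 1) = (1781/2665)*4 = (1781*(1/2665))*4 = (137/205)*4 = 548/205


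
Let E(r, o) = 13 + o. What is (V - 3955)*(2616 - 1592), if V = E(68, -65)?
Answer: -4103168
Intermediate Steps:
V = -52 (V = 13 - 65 = -52)
(V - 3955)*(2616 - 1592) = (-52 - 3955)*(2616 - 1592) = -4007*1024 = -4103168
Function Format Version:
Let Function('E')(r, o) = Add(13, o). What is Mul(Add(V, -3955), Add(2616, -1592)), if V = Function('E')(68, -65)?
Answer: -4103168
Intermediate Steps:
V = -52 (V = Add(13, -65) = -52)
Mul(Add(V, -3955), Add(2616, -1592)) = Mul(Add(-52, -3955), Add(2616, -1592)) = Mul(-4007, 1024) = -4103168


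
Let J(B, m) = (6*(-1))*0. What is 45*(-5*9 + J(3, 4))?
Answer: -2025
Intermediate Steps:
J(B, m) = 0 (J(B, m) = -6*0 = 0)
45*(-5*9 + J(3, 4)) = 45*(-5*9 + 0) = 45*(-45 + 0) = 45*(-45) = -2025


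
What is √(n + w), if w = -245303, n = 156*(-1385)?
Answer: I*√461363 ≈ 679.24*I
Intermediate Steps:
n = -216060
√(n + w) = √(-216060 - 245303) = √(-461363) = I*√461363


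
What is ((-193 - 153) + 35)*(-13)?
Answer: 4043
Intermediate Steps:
((-193 - 153) + 35)*(-13) = (-346 + 35)*(-13) = -311*(-13) = 4043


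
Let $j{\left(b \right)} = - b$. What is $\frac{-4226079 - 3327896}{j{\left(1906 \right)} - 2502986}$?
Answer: $\frac{581075}{192684} \approx 3.0157$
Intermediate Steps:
$\frac{-4226079 - 3327896}{j{\left(1906 \right)} - 2502986} = \frac{-4226079 - 3327896}{\left(-1\right) 1906 - 2502986} = - \frac{7553975}{-1906 - 2502986} = - \frac{7553975}{-2504892} = \left(-7553975\right) \left(- \frac{1}{2504892}\right) = \frac{581075}{192684}$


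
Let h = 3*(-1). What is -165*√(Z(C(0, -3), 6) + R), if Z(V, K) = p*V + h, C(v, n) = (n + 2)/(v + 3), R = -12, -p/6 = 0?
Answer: -165*I*√15 ≈ -639.04*I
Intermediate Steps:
p = 0 (p = -6*0 = 0)
C(v, n) = (2 + n)/(3 + v)
h = -3
Z(V, K) = -3 (Z(V, K) = 0*V - 3 = 0 - 3 = -3)
-165*√(Z(C(0, -3), 6) + R) = -165*√(-3 - 12) = -165*I*√15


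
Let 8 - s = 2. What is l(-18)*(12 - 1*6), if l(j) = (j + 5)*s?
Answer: -468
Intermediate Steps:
s = 6 (s = 8 - 1*2 = 8 - 2 = 6)
l(j) = 30 + 6*j (l(j) = (j + 5)*6 = (5 + j)*6 = 30 + 6*j)
l(-18)*(12 - 1*6) = (30 + 6*(-18))*(12 - 1*6) = (30 - 108)*(12 - 6) = -78*6 = -468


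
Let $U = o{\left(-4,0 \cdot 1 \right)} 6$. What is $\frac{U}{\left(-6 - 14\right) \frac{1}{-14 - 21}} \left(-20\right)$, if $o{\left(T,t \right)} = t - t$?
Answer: $0$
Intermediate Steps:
$o{\left(T,t \right)} = 0$
$U = 0$ ($U = 0 \cdot 6 = 0$)
$\frac{U}{\left(-6 - 14\right) \frac{1}{-14 - 21}} \left(-20\right) = \frac{0}{\left(-6 - 14\right) \frac{1}{-14 - 21}} \left(-20\right) = \frac{0}{\left(-20\right) \frac{1}{-35}} \left(-20\right) = \frac{0}{\left(-20\right) \left(- \frac{1}{35}\right)} \left(-20\right) = \frac{0}{\frac{4}{7}} \left(-20\right) = 0 \cdot \frac{7}{4} \left(-20\right) = 0 \left(-20\right) = 0$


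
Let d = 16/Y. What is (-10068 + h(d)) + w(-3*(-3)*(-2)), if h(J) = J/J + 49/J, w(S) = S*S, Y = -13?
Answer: -156525/16 ≈ -9782.8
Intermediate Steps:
d = -16/13 (d = 16/(-13) = 16*(-1/13) = -16/13 ≈ -1.2308)
w(S) = S**2
h(J) = 1 + 49/J
(-10068 + h(d)) + w(-3*(-3)*(-2)) = (-10068 + (49 - 16/13)/(-16/13)) + (-3*(-3)*(-2))**2 = (-10068 - 13/16*621/13) + (9*(-2))**2 = (-10068 - 621/16) + (-18)**2 = -161709/16 + 324 = -156525/16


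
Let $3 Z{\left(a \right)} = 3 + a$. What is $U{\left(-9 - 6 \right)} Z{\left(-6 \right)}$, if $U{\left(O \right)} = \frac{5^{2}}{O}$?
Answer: $\frac{5}{3} \approx 1.6667$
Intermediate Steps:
$Z{\left(a \right)} = 1 + \frac{a}{3}$ ($Z{\left(a \right)} = \frac{3 + a}{3} = 1 + \frac{a}{3}$)
$U{\left(O \right)} = \frac{25}{O}$
$U{\left(-9 - 6 \right)} Z{\left(-6 \right)} = \frac{25}{-9 - 6} \left(1 + \frac{1}{3} \left(-6\right)\right) = \frac{25}{-15} \left(1 - 2\right) = 25 \left(- \frac{1}{15}\right) \left(-1\right) = \left(- \frac{5}{3}\right) \left(-1\right) = \frac{5}{3}$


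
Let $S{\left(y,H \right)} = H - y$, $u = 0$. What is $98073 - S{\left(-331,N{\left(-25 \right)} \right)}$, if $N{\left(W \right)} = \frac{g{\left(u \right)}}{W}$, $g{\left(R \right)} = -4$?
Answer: $\frac{2443546}{25} \approx 97742.0$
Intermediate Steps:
$N{\left(W \right)} = - \frac{4}{W}$
$98073 - S{\left(-331,N{\left(-25 \right)} \right)} = 98073 - \left(- \frac{4}{-25} - -331\right) = 98073 - \left(\left(-4\right) \left(- \frac{1}{25}\right) + 331\right) = 98073 - \left(\frac{4}{25} + 331\right) = 98073 - \frac{8279}{25} = \frac{2443546}{25}$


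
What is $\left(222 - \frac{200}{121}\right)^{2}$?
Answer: $\frac{710862244}{14641} \approx 48553.0$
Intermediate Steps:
$\left(222 - \frac{200}{121}\right)^{2} = \left(\frac{26662}{121}\right)^{2} = \frac{710862244}{14641}$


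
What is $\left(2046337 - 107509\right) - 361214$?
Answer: $1577614$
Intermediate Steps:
$\left(2046337 - 107509\right) - 361214 = 1938828 - 361214 = 1577614$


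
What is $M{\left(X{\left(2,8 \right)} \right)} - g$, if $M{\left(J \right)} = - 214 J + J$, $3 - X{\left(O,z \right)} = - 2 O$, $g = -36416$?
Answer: $34925$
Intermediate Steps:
$X{\left(O,z \right)} = 3 + 2 O$ ($X{\left(O,z \right)} = 3 - - 2 O = 3 + 2 O$)
$M{\left(J \right)} = - 213 J$
$M{\left(X{\left(2,8 \right)} \right)} - g = - 213 \left(3 + 2 \cdot 2\right) - -36416 = - 213 \left(3 + 4\right) + 36416 = \left(-213\right) 7 + 36416 = -1491 + 36416 = 34925$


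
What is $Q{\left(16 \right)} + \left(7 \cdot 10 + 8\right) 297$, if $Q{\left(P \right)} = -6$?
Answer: $23160$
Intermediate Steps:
$Q{\left(16 \right)} + \left(7 \cdot 10 + 8\right) 297 = -6 + \left(7 \cdot 10 + 8\right) 297 = -6 + \left(70 + 8\right) 297 = -6 + 78 \cdot 297 = -6 + 23166 = 23160$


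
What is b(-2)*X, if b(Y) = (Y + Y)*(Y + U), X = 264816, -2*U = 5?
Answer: 4766688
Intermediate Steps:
U = -5/2 (U = -½*5 = -5/2 ≈ -2.5000)
b(Y) = 2*Y*(-5/2 + Y) (b(Y) = (Y + Y)*(Y - 5/2) = (2*Y)*(-5/2 + Y) = 2*Y*(-5/2 + Y))
b(-2)*X = -2*(-5 + 2*(-2))*264816 = -2*(-5 - 4)*264816 = -2*(-9)*264816 = 18*264816 = 4766688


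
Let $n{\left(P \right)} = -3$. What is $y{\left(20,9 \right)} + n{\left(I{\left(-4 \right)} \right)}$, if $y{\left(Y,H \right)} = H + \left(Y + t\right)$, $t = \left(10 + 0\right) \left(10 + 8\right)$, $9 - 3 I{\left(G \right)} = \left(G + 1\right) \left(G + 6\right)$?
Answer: $206$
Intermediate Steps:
$I{\left(G \right)} = 3 - \frac{\left(1 + G\right) \left(6 + G\right)}{3}$ ($I{\left(G \right)} = 3 - \frac{\left(G + 1\right) \left(G + 6\right)}{3} = 3 - \frac{\left(1 + G\right) \left(6 + G\right)}{3}$)
$t = 180$ ($t = 10 \cdot 18 = 180$)
$y{\left(Y,H \right)} = 180 + H + Y$ ($y{\left(Y,H \right)} = H + \left(Y + 180\right) = H + \left(180 + Y\right) = 180 + H + Y$)
$y{\left(20,9 \right)} + n{\left(I{\left(-4 \right)} \right)} = \left(180 + 9 + 20\right) - 3 = 209 - 3 = 206$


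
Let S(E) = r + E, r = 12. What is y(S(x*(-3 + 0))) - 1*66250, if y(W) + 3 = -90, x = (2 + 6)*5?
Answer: -66343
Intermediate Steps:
x = 40 (x = 8*5 = 40)
S(E) = 12 + E
y(W) = -93 (y(W) = -3 - 90 = -93)
y(S(x*(-3 + 0))) - 1*66250 = -93 - 1*66250 = -93 - 66250 = -66343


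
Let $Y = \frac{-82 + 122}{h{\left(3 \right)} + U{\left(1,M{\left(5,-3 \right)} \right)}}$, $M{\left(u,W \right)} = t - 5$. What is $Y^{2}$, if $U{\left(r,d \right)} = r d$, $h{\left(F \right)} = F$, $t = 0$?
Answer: $400$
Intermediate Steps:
$M{\left(u,W \right)} = -5$ ($M{\left(u,W \right)} = 0 - 5 = -5$)
$U{\left(r,d \right)} = d r$
$Y = -20$ ($Y = \frac{-82 + 122}{3 - 5} = \frac{40}{3 - 5} = \frac{40}{-2} = 40 \left(- \frac{1}{2}\right) = -20$)
$Y^{2} = \left(-20\right)^{2} = 400$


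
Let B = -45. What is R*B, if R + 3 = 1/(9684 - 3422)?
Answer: 845325/6262 ≈ 134.99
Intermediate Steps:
R = -18785/6262 (R = -3 + 1/(9684 - 3422) = -3 + 1/6262 = -18785/6262 ≈ -2.9998)
R*B = -18785/6262*(-45) = 845325/6262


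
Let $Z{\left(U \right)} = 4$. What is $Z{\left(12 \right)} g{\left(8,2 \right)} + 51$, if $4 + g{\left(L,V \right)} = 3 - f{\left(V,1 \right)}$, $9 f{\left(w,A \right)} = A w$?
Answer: $\frac{415}{9} \approx 46.111$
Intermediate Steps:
$f{\left(w,A \right)} = \frac{A w}{9}$
$g{\left(L,V \right)} = -1 - \frac{V}{9}$ ($g{\left(L,V \right)} = -4 - \left(-3 + \frac{1}{9} \cdot 1 V\right) = -4 - \left(-3 + \frac{V}{9}\right) = -1 - \frac{V}{9}$)
$Z{\left(12 \right)} g{\left(8,2 \right)} + 51 = 4 \left(-1 - \frac{2}{9}\right) + 51 = 4 \left(- \frac{11}{9}\right) + 51 = - \frac{44}{9} + 51 = \frac{415}{9}$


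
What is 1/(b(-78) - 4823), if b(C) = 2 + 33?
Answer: -1/4788 ≈ -0.00020886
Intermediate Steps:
b(C) = 35
1/(b(-78) - 4823) = 1/(35 - 4823) = 1/(-4788) = -1/4788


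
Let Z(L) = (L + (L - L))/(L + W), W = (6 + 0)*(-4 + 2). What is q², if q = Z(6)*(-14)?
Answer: 196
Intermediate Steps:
W = -12 (W = 6*(-2) = -12)
Z(L) = L/(-12 + L) (Z(L) = (L + (L - L))/(L - 12) = (L + 0)/(-12 + L) = L/(-12 + L))
q = 14 (q = (6/(-12 + 6))*(-14) = (6/(-6))*(-14) = (6*(-⅙))*(-14) = -1*(-14) = 14)
q² = 14² = 196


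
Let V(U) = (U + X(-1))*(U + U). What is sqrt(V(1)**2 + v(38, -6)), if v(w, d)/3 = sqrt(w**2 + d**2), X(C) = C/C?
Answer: sqrt(16 + 6*sqrt(370)) ≈ 11.464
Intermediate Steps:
X(C) = 1
V(U) = 2*U*(1 + U) (V(U) = (U + 1)*(U + U) = (1 + U)*(2*U) = 2*U*(1 + U))
v(w, d) = 3*sqrt(d**2 + w**2) (v(w, d) = 3*sqrt(w**2 + d**2) = 3*sqrt(d**2 + w**2))
sqrt(V(1)**2 + v(38, -6)) = sqrt((2*1*(1 + 1))**2 + 3*sqrt((-6)**2 + 38**2)) = sqrt((2*1*2)**2 + 3*sqrt(36 + 1444)) = sqrt(4**2 + 3*sqrt(1480)) = sqrt(16 + 3*(2*sqrt(370))) = sqrt(16 + 6*sqrt(370))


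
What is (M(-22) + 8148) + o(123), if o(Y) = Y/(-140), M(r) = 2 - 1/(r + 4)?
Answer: 10267963/1260 ≈ 8149.2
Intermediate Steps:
M(r) = 2 - 1/(4 + r)
o(Y) = -Y/140 (o(Y) = Y*(-1/140) = -Y/140)
(M(-22) + 8148) + o(123) = ((7 + 2*(-22))/(4 - 22) + 8148) - 1/140*123 = ((7 - 44)/(-18) + 8148) - 123/140 = (-1/18*(-37) + 8148) - 123/140 = (37/18 + 8148) - 123/140 = 146701/18 - 123/140 = 10267963/1260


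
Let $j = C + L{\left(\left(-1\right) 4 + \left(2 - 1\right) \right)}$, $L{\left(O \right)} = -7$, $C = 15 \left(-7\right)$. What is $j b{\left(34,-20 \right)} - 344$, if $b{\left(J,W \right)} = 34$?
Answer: $-4152$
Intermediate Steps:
$C = -105$
$j = -112$ ($j = -105 - 7 = -112$)
$j b{\left(34,-20 \right)} - 344 = \left(-112\right) 34 - 344 = -3808 - 344 = -4152$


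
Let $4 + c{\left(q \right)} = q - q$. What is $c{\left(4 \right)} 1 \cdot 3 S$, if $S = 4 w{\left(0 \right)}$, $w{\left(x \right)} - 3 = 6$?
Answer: $-432$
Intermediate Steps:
$w{\left(x \right)} = 9$ ($w{\left(x \right)} = 3 + 6 = 9$)
$c{\left(q \right)} = -4$ ($c{\left(q \right)} = -4 + \left(q - q\right) = -4 + 0 = -4$)
$S = 36$ ($S = 4 \cdot 9 = 36$)
$c{\left(4 \right)} 1 \cdot 3 S = - 4 \cdot 1 \cdot 3 \cdot 36 = \left(-4\right) 3 \cdot 36 = \left(-12\right) 36 = -432$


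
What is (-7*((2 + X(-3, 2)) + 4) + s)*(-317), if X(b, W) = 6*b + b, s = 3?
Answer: -34236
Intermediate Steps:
X(b, W) = 7*b
(-7*((2 + X(-3, 2)) + 4) + s)*(-317) = (-7*((2 + 7*(-3)) + 4) + 3)*(-317) = (-7*((2 - 21) + 4) + 3)*(-317) = (-7*(-19 + 4) + 3)*(-317) = (-7*(-15) + 3)*(-317) = (105 + 3)*(-317) = 108*(-317) = -34236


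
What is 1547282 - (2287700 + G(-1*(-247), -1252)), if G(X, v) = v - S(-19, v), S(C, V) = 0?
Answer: -739166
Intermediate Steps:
G(X, v) = v (G(X, v) = v - 1*0 = v + 0 = v)
1547282 - (2287700 + G(-1*(-247), -1252)) = 1547282 - (2287700 - 1252) = 1547282 - 1*2286448 = 1547282 - 2286448 = -739166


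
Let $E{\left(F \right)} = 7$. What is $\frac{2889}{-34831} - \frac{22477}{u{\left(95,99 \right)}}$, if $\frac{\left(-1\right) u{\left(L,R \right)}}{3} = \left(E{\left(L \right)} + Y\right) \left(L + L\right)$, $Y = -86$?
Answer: $- \frac{48052003}{82549470} \approx -0.5821$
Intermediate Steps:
$u{\left(L,R \right)} = 474 L$ ($u{\left(L,R \right)} = - 3 \left(7 - 86\right) \left(L + L\right) = - 3 \left(- 79 \cdot 2 L\right) = - 3 \left(- 158 L\right) = 474 L$)
$\frac{2889}{-34831} - \frac{22477}{u{\left(95,99 \right)}} = \frac{2889}{-34831} - \frac{22477}{474 \cdot 95} = 2889 \left(- \frac{1}{34831}\right) - \frac{22477}{45030} = - \frac{2889}{34831} - \frac{1183}{2370} = - \frac{48052003}{82549470}$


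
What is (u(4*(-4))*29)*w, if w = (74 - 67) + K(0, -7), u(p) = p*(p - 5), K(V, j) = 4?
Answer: 107184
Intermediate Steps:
u(p) = p*(-5 + p)
w = 11 (w = (74 - 67) + 4 = 7 + 4 = 11)
(u(4*(-4))*29)*w = (((4*(-4))*(-5 + 4*(-4)))*29)*11 = (-16*(-5 - 16)*29)*11 = (-16*(-21)*29)*11 = (336*29)*11 = 9744*11 = 107184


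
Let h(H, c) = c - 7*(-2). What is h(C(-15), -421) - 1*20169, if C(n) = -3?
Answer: -20576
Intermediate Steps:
h(H, c) = 14 + c (h(H, c) = c + 14 = 14 + c)
h(C(-15), -421) - 1*20169 = (14 - 421) - 1*20169 = -407 - 20169 = -20576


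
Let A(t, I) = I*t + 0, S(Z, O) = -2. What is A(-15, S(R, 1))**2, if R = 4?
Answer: 900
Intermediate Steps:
A(t, I) = I*t
A(-15, S(R, 1))**2 = (-2*(-15))**2 = 30**2 = 900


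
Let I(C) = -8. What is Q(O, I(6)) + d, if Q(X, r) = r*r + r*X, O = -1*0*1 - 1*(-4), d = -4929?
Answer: -4897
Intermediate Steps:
O = 4 (O = 0*1 + 4 = 0 + 4 = 4)
Q(X, r) = r**2 + X*r
Q(O, I(6)) + d = -8*(4 - 8) - 4929 = -8*(-4) - 4929 = 32 - 4929 = -4897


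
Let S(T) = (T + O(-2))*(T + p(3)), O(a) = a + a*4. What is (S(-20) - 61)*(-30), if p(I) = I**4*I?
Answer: 202530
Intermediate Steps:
O(a) = 5*a (O(a) = a + 4*a = 5*a)
p(I) = I**5
S(T) = (-10 + T)*(243 + T) (S(T) = (T + 5*(-2))*(T + 3**5) = (T - 10)*(T + 243) = (-10 + T)*(243 + T))
(S(-20) - 61)*(-30) = ((-2430 + (-20)**2 + 233*(-20)) - 61)*(-30) = ((-2430 + 400 - 4660) - 61)*(-30) = (-6690 - 61)*(-30) = -6751*(-30) = 202530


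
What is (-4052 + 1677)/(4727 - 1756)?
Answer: -2375/2971 ≈ -0.79939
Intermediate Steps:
(-4052 + 1677)/(4727 - 1756) = -2375/2971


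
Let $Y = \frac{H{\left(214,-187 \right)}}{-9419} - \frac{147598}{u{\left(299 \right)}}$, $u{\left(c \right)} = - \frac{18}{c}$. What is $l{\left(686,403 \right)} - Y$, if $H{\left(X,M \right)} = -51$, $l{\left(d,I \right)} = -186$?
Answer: $- \frac{207854489384}{84771} \approx -2.452 \cdot 10^{6}$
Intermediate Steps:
$Y = \frac{207838721978}{84771}$ ($Y = - \frac{51}{-9419} - \frac{147598}{\left(-18\right) \frac{1}{299}} = \left(-51\right) \left(- \frac{1}{9419}\right) - \frac{147598}{\left(-18\right) \frac{1}{299}} = \frac{51}{9419} - \frac{147598}{- \frac{18}{299}} = \frac{51}{9419} - - \frac{22065901}{9} = \frac{51}{9419} + \frac{22065901}{9} = \frac{207838721978}{84771} \approx 2.4518 \cdot 10^{6}$)
$l{\left(686,403 \right)} - Y = -186 - \frac{207838721978}{84771} = - \frac{207854489384}{84771}$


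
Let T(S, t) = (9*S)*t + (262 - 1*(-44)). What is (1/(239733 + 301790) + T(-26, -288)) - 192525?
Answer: -67596691520/541523 ≈ -1.2483e+5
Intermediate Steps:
T(S, t) = 306 + 9*S*t (T(S, t) = 9*S*t + (262 + 44) = 9*S*t + 306 = 306 + 9*S*t)
(1/(239733 + 301790) + T(-26, -288)) - 192525 = (1/(239733 + 301790) + (306 + 9*(-26)*(-288))) - 192525 = (1/541523 + (306 + 67392)) - 192525 = (1/541523 + 67698) - 192525 = 36660024055/541523 - 192525 = -67596691520/541523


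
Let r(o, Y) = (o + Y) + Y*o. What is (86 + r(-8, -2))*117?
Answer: 10764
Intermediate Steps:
r(o, Y) = Y + o + Y*o (r(o, Y) = (Y + o) + Y*o = Y + o + Y*o)
(86 + r(-8, -2))*117 = (86 + (-2 - 8 - 2*(-8)))*117 = (86 + (-2 - 8 + 16))*117 = (86 + 6)*117 = 92*117 = 10764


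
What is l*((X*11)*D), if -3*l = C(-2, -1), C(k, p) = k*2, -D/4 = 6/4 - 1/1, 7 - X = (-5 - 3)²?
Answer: 1672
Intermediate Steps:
X = -57 (X = 7 - (-5 - 3)² = 7 - 1*(-8)² = 7 - 1*64 = 7 - 64 = -57)
D = -2 (D = -4*(6/4 - 1/1) = -4*(6*(¼) - 1*1) = -4*(3/2 - 1) = -4*½ = -2)
C(k, p) = 2*k
l = 4/3 (l = -2*(-2)/3 = -⅓*(-4) = 4/3 ≈ 1.3333)
l*((X*11)*D) = 4*(-57*11*(-2))/3 = 4*(-627*(-2))/3 = (4/3)*1254 = 1672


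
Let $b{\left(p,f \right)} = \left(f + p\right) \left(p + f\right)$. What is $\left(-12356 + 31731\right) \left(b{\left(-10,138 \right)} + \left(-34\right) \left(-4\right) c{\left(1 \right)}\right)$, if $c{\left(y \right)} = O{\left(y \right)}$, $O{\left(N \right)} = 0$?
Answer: $317440000$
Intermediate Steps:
$c{\left(y \right)} = 0$
$b{\left(p,f \right)} = \left(f + p\right)^{2}$ ($b{\left(p,f \right)} = \left(f + p\right) \left(f + p\right) = \left(f + p\right)^{2}$)
$\left(-12356 + 31731\right) \left(b{\left(-10,138 \right)} + \left(-34\right) \left(-4\right) c{\left(1 \right)}\right) = \left(-12356 + 31731\right) \left(\left(138 - 10\right)^{2} + \left(-34\right) \left(-4\right) 0\right) = 19375 \left(128^{2} + 136 \cdot 0\right) = 19375 \left(16384 + 0\right) = 19375 \cdot 16384 = 317440000$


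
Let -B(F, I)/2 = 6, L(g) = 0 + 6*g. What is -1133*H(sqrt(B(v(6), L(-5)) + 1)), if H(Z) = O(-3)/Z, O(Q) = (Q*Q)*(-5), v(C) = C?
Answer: -4635*I*sqrt(11) ≈ -15373.0*I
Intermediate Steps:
L(g) = 6*g
O(Q) = -5*Q**2 (O(Q) = Q**2*(-5) = -5*Q**2)
B(F, I) = -12 (B(F, I) = -2*6 = -12)
H(Z) = -45/Z (H(Z) = (-5*(-3)**2)/Z = (-5*9)/Z = -45/Z)
-1133*H(sqrt(B(v(6), L(-5)) + 1)) = -(-50985)/(sqrt(-12 + 1)) = -(-50985)/(sqrt(-11)) = -(-50985)/(I*sqrt(11)) = -(-50985)*(-I*sqrt(11)/11) = -4635*I*sqrt(11)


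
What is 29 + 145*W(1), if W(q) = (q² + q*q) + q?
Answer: 464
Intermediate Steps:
W(q) = q + 2*q² (W(q) = (q² + q²) + q = 2*q² + q = q + 2*q²)
29 + 145*W(1) = 29 + 145*(1*(1 + 2*1)) = 29 + 145*(1*(1 + 2)) = 29 + 145*(1*3) = 29 + 145*3 = 29 + 435 = 464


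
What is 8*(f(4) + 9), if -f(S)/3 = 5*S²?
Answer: -1848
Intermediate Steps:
f(S) = -15*S²
8*(f(4) + 9) = 8*(-15*4² + 9) = 8*(-15*16 + 9) = 8*(-240 + 9) = 8*(-231) = -1848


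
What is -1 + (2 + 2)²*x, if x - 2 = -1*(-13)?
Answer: 239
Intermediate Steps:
x = 15 (x = 2 - 1*(-13) = 2 + 13 = 15)
-1 + (2 + 2)²*x = -1 + (2 + 2)²*15 = -1 + 4²*15 = -1 + 16*15 = -1 + 240 = 239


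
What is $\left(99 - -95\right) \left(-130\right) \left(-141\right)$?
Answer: $3556020$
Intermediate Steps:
$\left(99 - -95\right) \left(-130\right) \left(-141\right) = \left(99 + 95\right) \left(-130\right) \left(-141\right) = 194 \left(-130\right) \left(-141\right) = \left(-25220\right) \left(-141\right) = 3556020$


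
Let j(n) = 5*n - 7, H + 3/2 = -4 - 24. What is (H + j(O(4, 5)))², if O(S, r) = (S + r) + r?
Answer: 4489/4 ≈ 1122.3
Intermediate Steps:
O(S, r) = S + 2*r
H = -59/2 (H = -3/2 + (-4 - 24) = -3/2 - 28 = -59/2 ≈ -29.500)
j(n) = -7 + 5*n
(H + j(O(4, 5)))² = (-59/2 + (-7 + 5*(4 + 2*5)))² = (-59/2 + (-7 + 5*(4 + 10)))² = (-59/2 + (-7 + 5*14))² = (-59/2 + (-7 + 70))² = (-59/2 + 63)² = (67/2)² = 4489/4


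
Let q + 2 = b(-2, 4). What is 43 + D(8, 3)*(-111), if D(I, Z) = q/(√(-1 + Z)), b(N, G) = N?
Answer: 43 + 222*√2 ≈ 356.96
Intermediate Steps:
q = -4 (q = -2 - 2 = -4)
D(I, Z) = -4/√(-1 + Z)
43 + D(8, 3)*(-111) = 43 - 4/√(-1 + 3)*(-111) = 43 - 2*√2*(-111) = 43 + 222*√2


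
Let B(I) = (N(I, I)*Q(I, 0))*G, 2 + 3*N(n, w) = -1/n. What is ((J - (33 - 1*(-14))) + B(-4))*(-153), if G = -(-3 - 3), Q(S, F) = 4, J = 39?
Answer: 3366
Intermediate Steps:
G = 6 (G = -1*(-6) = 6)
N(n, w) = -⅔ - 1/(3*n) (N(n, w) = -⅔ + (-1/n)/3 = -⅔ - 1/(3*n))
B(I) = 8*(-1 - 2*I)/I (B(I) = (((-1 - 2*I)/(3*I))*4)*6 = (4*(-1 - 2*I)/(3*I))*6 = 8*(-1 - 2*I)/I)
((J - (33 - 1*(-14))) + B(-4))*(-153) = ((39 - (33 - 1*(-14))) + (-16 - 8/(-4)))*(-153) = ((39 - (33 + 14)) + (-16 - 8*(-¼)))*(-153) = ((39 - 1*47) + (-16 + 2))*(-153) = ((39 - 47) - 14)*(-153) = (-8 - 14)*(-153) = -22*(-153) = 3366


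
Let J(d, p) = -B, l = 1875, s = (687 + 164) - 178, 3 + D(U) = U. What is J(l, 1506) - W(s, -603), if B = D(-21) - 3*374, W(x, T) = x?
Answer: 473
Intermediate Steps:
D(U) = -3 + U
s = 673 (s = 851 - 178 = 673)
B = -1146 (B = (-3 - 21) - 3*374 = -24 - 1*1122 = -24 - 1122 = -1146)
J(d, p) = 1146 (J(d, p) = -1*(-1146) = 1146)
J(l, 1506) - W(s, -603) = 1146 - 1*673 = 1146 - 673 = 473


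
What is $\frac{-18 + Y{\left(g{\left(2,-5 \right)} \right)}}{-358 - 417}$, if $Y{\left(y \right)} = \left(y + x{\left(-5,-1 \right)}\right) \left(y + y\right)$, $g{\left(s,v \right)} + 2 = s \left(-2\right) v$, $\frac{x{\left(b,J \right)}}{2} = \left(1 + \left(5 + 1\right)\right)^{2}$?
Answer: $- \frac{4158}{775} \approx -5.3652$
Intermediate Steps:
$x{\left(b,J \right)} = 98$ ($x{\left(b,J \right)} = 2 \left(1 + \left(5 + 1\right)\right)^{2} = 2 \left(1 + 6\right)^{2} = 2 \cdot 7^{2} = 2 \cdot 49 = 98$)
$g{\left(s,v \right)} = -2 - 2 s v$ ($g{\left(s,v \right)} = -2 + s \left(-2\right) v = -2 + - 2 s v = -2 - 2 s v$)
$Y{\left(y \right)} = 2 y \left(98 + y\right)$ ($Y{\left(y \right)} = \left(y + 98\right) \left(y + y\right) = \left(98 + y\right) 2 y = 2 y \left(98 + y\right)$)
$\frac{-18 + Y{\left(g{\left(2,-5 \right)} \right)}}{-358 - 417} = \frac{-18 + 2 \left(-2 - 4 \left(-5\right)\right) \left(98 - \left(2 + 4 \left(-5\right)\right)\right)}{-358 - 417} = \frac{-18 + 2 \left(-2 + 20\right) \left(98 + \left(-2 + 20\right)\right)}{-775} = \left(-18 + 2 \cdot 18 \left(98 + 18\right)\right) \left(- \frac{1}{775}\right) = \left(-18 + 2 \cdot 18 \cdot 116\right) \left(- \frac{1}{775}\right) = \left(-18 + 4176\right) \left(- \frac{1}{775}\right) = 4158 \left(- \frac{1}{775}\right) = - \frac{4158}{775}$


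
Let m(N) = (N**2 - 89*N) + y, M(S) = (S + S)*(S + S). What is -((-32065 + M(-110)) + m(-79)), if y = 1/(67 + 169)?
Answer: -6987253/236 ≈ -29607.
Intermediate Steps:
y = 1/236 ≈ 0.0042373
M(S) = 4*S**2 (M(S) = (2*S)*(2*S) = 4*S**2)
m(N) = 1/236 + N**2 - 89*N (m(N) = (N**2 - 89*N) + 1/236 = 1/236 + N**2 - 89*N)
-((-32065 + M(-110)) + m(-79)) = -((-32065 + 4*(-110)**2) + (1/236 + (-79)**2 - 89*(-79))) = -((-32065 + 4*12100) + (1/236 + 6241 + 7031)) = -((-32065 + 48400) + 3132193/236) = -(16335 + 3132193/236) = -1*6987253/236 = -6987253/236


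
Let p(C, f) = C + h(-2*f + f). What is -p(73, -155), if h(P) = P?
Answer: -228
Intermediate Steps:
p(C, f) = C - f (p(C, f) = C + (-2*f + f) = C - f)
-p(73, -155) = -(73 - 1*(-155)) = -(73 + 155) = -1*228 = -228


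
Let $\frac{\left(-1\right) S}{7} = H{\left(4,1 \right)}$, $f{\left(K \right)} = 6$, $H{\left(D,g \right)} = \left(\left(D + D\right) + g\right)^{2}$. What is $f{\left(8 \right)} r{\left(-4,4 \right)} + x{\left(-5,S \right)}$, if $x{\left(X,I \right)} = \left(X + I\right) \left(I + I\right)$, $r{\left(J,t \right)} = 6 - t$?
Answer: $648660$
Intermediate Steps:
$H{\left(D,g \right)} = \left(g + 2 D\right)^{2}$ ($H{\left(D,g \right)} = \left(2 D + g\right)^{2} = \left(g + 2 D\right)^{2}$)
$S = -567$ ($S = - 7 \left(1 + 2 \cdot 4\right)^{2} = - 7 \left(1 + 8\right)^{2} = - 7 \cdot 9^{2} = \left(-7\right) 81 = -567$)
$x{\left(X,I \right)} = 2 I \left(I + X\right)$ ($x{\left(X,I \right)} = \left(I + X\right) 2 I = 2 I \left(I + X\right)$)
$f{\left(8 \right)} r{\left(-4,4 \right)} + x{\left(-5,S \right)} = 6 \left(6 - 4\right) + 2 \left(-567\right) \left(-567 - 5\right) = 6 \left(6 - 4\right) + 2 \left(-567\right) \left(-572\right) = 6 \cdot 2 + 648648 = 12 + 648648 = 648660$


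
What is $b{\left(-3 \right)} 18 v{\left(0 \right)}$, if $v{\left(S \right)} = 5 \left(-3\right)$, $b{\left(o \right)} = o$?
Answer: $810$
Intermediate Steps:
$v{\left(S \right)} = -15$
$b{\left(-3 \right)} 18 v{\left(0 \right)} = \left(-3\right) 18 \left(-15\right) = \left(-54\right) \left(-15\right) = 810$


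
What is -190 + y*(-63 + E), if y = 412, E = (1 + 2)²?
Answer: -22438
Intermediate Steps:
E = 9 (E = 3² = 9)
-190 + y*(-63 + E) = -190 + 412*(-63 + 9) = -190 + 412*(-54) = -190 - 22248 = -22438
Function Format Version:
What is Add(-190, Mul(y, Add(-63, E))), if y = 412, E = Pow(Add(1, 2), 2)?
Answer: -22438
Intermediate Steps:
E = 9 (E = Pow(3, 2) = 9)
Add(-190, Mul(y, Add(-63, E))) = Add(-190, Mul(412, Add(-63, 9))) = Add(-190, Mul(412, -54)) = Add(-190, -22248) = -22438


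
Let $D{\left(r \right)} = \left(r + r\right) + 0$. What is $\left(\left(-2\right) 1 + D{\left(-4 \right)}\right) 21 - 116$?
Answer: $-326$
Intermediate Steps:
$D{\left(r \right)} = 2 r$ ($D{\left(r \right)} = 2 r + 0 = 2 r$)
$\left(\left(-2\right) 1 + D{\left(-4 \right)}\right) 21 - 116 = \left(\left(-2\right) 1 + 2 \left(-4\right)\right) 21 - 116 = \left(-2 - 8\right) 21 - 116 = \left(-10\right) 21 - 116 = -210 - 116 = -326$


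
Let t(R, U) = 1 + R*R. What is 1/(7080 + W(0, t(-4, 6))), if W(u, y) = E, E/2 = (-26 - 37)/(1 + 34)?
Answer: 5/35382 ≈ 0.00014131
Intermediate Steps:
t(R, U) = 1 + R²
E = -18/5 (E = 2*((-26 - 37)/(1 + 34)) = 2*(-63/35) = 2*(-63*1/35) = 2*(-9/5) = -18/5 ≈ -3.6000)
W(u, y) = -18/5
1/(7080 + W(0, t(-4, 6))) = 1/(7080 - 18/5) = 1/(35382/5) = 5/35382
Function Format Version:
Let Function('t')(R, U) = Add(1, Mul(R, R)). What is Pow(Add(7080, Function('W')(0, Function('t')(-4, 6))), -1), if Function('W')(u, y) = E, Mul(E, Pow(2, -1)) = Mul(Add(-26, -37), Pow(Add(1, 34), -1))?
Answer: Rational(5, 35382) ≈ 0.00014131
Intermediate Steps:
Function('t')(R, U) = Add(1, Pow(R, 2))
E = Rational(-18, 5) (E = Mul(2, Mul(Add(-26, -37), Pow(Add(1, 34), -1))) = Mul(2, Mul(-63, Pow(35, -1))) = Mul(2, Mul(-63, Rational(1, 35))) = Mul(2, Rational(-9, 5)) = Rational(-18, 5) ≈ -3.6000)
Function('W')(u, y) = Rational(-18, 5)
Pow(Add(7080, Function('W')(0, Function('t')(-4, 6))), -1) = Pow(Add(7080, Rational(-18, 5)), -1) = Pow(Rational(35382, 5), -1) = Rational(5, 35382)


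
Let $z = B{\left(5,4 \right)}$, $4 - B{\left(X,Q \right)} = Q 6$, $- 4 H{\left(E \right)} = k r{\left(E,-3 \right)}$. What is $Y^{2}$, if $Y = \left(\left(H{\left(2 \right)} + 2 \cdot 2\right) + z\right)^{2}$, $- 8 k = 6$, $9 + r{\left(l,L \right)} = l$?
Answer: $\frac{5887339441}{65536} \approx 89834.0$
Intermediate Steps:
$r{\left(l,L \right)} = -9 + l$
$k = - \frac{3}{4}$ ($k = \left(- \frac{1}{8}\right) 6 = - \frac{3}{4} \approx -0.75$)
$H{\left(E \right)} = - \frac{27}{16} + \frac{3 E}{16}$ ($H{\left(E \right)} = - \frac{\left(- \frac{3}{4}\right) \left(-9 + E\right)}{4} = - \frac{\frac{27}{4} - \frac{3 E}{4}}{4} = - \frac{27}{16} + \frac{3 E}{16}$)
$B{\left(X,Q \right)} = 4 - 6 Q$ ($B{\left(X,Q \right)} = 4 - Q 6 = 4 - 6 Q$)
$z = -20$ ($z = 4 - 24 = -20$)
$Y = \frac{76729}{256}$ ($Y = \left(\left(\left(- \frac{27}{16} + \frac{3}{16} \cdot 2\right) + 2 \cdot 2\right) - 20\right)^{2} = \left(\left(\left(- \frac{27}{16} + \frac{3}{8}\right) + 4\right) - 20\right)^{2} = \left(\left(- \frac{21}{16} + 4\right) - 20\right)^{2} = \left(\frac{43}{16} - 20\right)^{2} = \left(- \frac{277}{16}\right)^{2} = \frac{76729}{256} \approx 299.72$)
$Y^{2} = \left(\frac{76729}{256}\right)^{2} = \frac{5887339441}{65536}$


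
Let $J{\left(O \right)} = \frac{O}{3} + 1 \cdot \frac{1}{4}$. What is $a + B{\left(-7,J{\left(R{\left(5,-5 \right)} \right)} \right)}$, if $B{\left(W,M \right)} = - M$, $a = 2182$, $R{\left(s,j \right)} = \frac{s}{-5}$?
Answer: $\frac{26185}{12} \approx 2182.1$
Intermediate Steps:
$R{\left(s,j \right)} = - \frac{s}{5}$ ($R{\left(s,j \right)} = s \left(- \frac{1}{5}\right) = - \frac{s}{5}$)
$J{\left(O \right)} = \frac{1}{4} + \frac{O}{3}$ ($J{\left(O \right)} = O \frac{1}{3} + 1 \cdot \frac{1}{4} = \frac{O}{3} + \frac{1}{4} = \frac{1}{4} + \frac{O}{3}$)
$a + B{\left(-7,J{\left(R{\left(5,-5 \right)} \right)} \right)} = 2182 - \left(\frac{1}{4} + \frac{\left(- \frac{1}{5}\right) 5}{3}\right) = 2182 - \left(\frac{1}{4} + \frac{1}{3} \left(-1\right)\right) = 2182 - \left(\frac{1}{4} - \frac{1}{3}\right) = 2182 - - \frac{1}{12} = 2182 + \frac{1}{12} = \frac{26185}{12}$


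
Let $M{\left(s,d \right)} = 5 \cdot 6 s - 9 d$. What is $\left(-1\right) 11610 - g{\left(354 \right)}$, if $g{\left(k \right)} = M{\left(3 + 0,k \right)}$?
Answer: $-8514$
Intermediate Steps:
$M{\left(s,d \right)} = - 9 d + 30 s$ ($M{\left(s,d \right)} = 30 s - 9 d = - 9 d + 30 s$)
$g{\left(k \right)} = 90 - 9 k$ ($g{\left(k \right)} = - 9 k + 30 \left(3 + 0\right) = - 9 k + 30 \cdot 3 = - 9 k + 90 = 90 - 9 k$)
$\left(-1\right) 11610 - g{\left(354 \right)} = \left(-1\right) 11610 - \left(90 - 3186\right) = -11610 - \left(90 - 3186\right) = -11610 - -3096 = -11610 + 3096 = -8514$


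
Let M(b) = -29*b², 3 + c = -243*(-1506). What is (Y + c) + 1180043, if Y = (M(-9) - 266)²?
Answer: 8384223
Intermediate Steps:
c = 365955 (c = -3 - 243*(-1506) = -3 + 365958 = 365955)
Y = 6838225 (Y = (-29*(-9)² - 266)² = (-29*81 - 266)² = (-2349 - 266)² = (-2615)² = 6838225)
(Y + c) + 1180043 = (6838225 + 365955) + 1180043 = 7204180 + 1180043 = 8384223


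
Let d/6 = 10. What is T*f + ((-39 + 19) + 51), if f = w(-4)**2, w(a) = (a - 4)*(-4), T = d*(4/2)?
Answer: 122911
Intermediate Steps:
d = 60 (d = 6*10 = 60)
T = 120 (T = 60*(4/2) = 60*(4*(1/2)) = 60*2 = 120)
w(a) = 16 - 4*a (w(a) = (-4 + a)*(-4) = 16 - 4*a)
f = 1024 (f = (16 - 4*(-4))**2 = (16 + 16)**2 = 32**2 = 1024)
T*f + ((-39 + 19) + 51) = 120*1024 + ((-39 + 19) + 51) = 122880 + (-20 + 51) = 122880 + 31 = 122911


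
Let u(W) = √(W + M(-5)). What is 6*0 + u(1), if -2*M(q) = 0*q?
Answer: 1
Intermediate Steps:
M(q) = 0 (M(q) = -0*q = -½*0 = 0)
u(W) = √W (u(W) = √(W + 0) = √W)
6*0 + u(1) = 6*0 + √1 = 0 + 1 = 1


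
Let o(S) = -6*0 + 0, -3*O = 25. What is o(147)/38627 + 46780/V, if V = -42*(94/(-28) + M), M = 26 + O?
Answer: -46780/601 ≈ -77.837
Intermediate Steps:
O = -25/3 (O = -1/3*25 = -25/3 ≈ -8.3333)
o(S) = 0 (o(S) = 0 + 0 = 0)
M = 53/3 (M = 26 - 25/3 = 53/3 ≈ 17.667)
V = -601 (V = -42*(94/(-28) + 53/3) = -42*(94*(-1/28) + 53/3) = -42*(-47/14 + 53/3) = -42*601/42 = -601)
o(147)/38627 + 46780/V = 0/38627 + 46780/(-601) = 0*(1/38627) + 46780*(-1/601) = 0 - 46780/601 = -46780/601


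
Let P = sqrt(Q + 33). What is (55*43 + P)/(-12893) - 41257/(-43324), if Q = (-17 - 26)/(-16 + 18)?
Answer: 429465241/558576332 - sqrt(46)/25786 ≈ 0.76859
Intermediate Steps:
Q = -43/2 ≈ -21.500
P = sqrt(46)/2 (P = sqrt(-43/2 + 33) = sqrt(23/2) = sqrt(46)/2 ≈ 3.3912)
(55*43 + P)/(-12893) - 41257/(-43324) = (55*43 + sqrt(46)/2)/(-12893) - 41257/(-43324) = (2365 + sqrt(46)/2)*(-1/12893) - 41257*(-1/43324) = (-2365/12893 - sqrt(46)/25786) + 41257/43324 = 429465241/558576332 - sqrt(46)/25786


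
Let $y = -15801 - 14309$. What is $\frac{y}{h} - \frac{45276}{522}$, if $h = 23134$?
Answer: $- \frac{88594367}{1006329} \approx -88.037$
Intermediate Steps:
$y = -30110$ ($y = -15801 - 14309 = -30110$)
$\frac{y}{h} - \frac{45276}{522} = - \frac{30110}{23134} - \frac{45276}{522} = \left(-30110\right) \frac{1}{23134} - \frac{7546}{87} = - \frac{15055}{11567} - \frac{7546}{87} = - \frac{88594367}{1006329}$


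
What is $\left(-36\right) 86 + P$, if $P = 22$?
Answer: $-3074$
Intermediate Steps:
$\left(-36\right) 86 + P = \left(-36\right) 86 + 22 = -3096 + 22 = -3074$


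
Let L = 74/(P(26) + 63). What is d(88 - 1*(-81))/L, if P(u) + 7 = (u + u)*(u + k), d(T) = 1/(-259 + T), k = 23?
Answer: -217/555 ≈ -0.39099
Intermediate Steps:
P(u) = -7 + 2*u*(23 + u) (P(u) = -7 + (u + u)*(u + 23) = -7 + (2*u)*(23 + u) = -7 + 2*u*(23 + u))
L = 37/1302 (L = 74/((-7 + 2*26² + 46*26) + 63) = 74/((-7 + 2*676 + 1196) + 63) = 74/((-7 + 1352 + 1196) + 63) = 74/(2541 + 63) = 74/2604 = 74*(1/2604) = 37/1302 ≈ 0.028418)
d(88 - 1*(-81))/L = 1/((-259 + (88 - 1*(-81)))*(37/1302)) = (1302/37)/(-259 + (88 + 81)) = (1302/37)/(-259 + 169) = (1302/37)/(-90) = -1/90*1302/37 = -217/555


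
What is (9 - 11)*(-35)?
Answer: 70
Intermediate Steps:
(9 - 11)*(-35) = -2*(-35) = 70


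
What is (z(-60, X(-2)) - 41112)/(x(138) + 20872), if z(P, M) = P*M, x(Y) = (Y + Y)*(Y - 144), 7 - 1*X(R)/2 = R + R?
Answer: -2652/1201 ≈ -2.2082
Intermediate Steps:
X(R) = 14 - 4*R (X(R) = 14 - 2*(R + R) = 14 - 4*R)
x(Y) = 2*Y*(-144 + Y) (x(Y) = (2*Y)*(-144 + Y) = 2*Y*(-144 + Y))
z(P, M) = M*P
(z(-60, X(-2)) - 41112)/(x(138) + 20872) = ((14 - 4*(-2))*(-60) - 41112)/(2*138*(-144 + 138) + 20872) = ((14 + 8)*(-60) - 41112)/(2*138*(-6) + 20872) = (22*(-60) - 41112)/(-1656 + 20872) = (-1320 - 41112)/19216 = -42432*1/19216 = -2652/1201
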